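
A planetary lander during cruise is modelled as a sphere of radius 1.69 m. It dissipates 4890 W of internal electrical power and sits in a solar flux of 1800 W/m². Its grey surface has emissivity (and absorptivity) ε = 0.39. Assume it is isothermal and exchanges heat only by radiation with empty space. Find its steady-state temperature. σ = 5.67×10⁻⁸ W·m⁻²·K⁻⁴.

T ≈ 345 K

At steady state, absorbed solar power + internal power = radiated power.
Absorbed: α·S·A_cross = 0.39·1800·8.973 = 6299 W (cross-section πr²).
Total input = 6299 + 4890 = 11190 W.
Radiated: εσ·A_surf·T⁴ with A_surf = 4πr² = 35.89 m².
T⁴ = 11190/(0.39·5.67×10⁻⁸·35.89) = 1.410×10¹⁰ K⁴.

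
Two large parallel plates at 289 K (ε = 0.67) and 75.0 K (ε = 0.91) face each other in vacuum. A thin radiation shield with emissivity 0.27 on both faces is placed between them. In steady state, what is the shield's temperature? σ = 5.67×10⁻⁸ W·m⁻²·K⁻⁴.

In steady state the net flux on the hot side equals that on the cold side.
σ(T₁⁴−T_s⁴)/D₁ = σ(T_s⁴−T₂⁴)/D₂, with D₁ = 1/ε₁+1/ε_s−1 = 4.196, D₂ = 1/ε_s+1/ε₂−1 = 3.803.
Solve for T_s⁴: T_s⁴ = (D₂·T₁⁴ + D₁·T₂⁴)/(D₁+D₂) = 3.333×10⁹ K⁴.

T_s ≈ 240 K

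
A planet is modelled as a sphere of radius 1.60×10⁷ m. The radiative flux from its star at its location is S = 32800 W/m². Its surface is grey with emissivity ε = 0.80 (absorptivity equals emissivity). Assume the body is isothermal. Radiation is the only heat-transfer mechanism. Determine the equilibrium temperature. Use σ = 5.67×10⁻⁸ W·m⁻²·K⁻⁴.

At equilibrium, absorbed power = emitted power.
Absorbing cross-section = πr² = 8.042×10¹⁴ m²; emitting surface = 4πr² = 3.217×10¹⁵ m² (ratio 4).
εS·A_cross = εσ·A_surf·T⁴  ⇒  T⁴ = S/(4σ)   (ε cancels).
T⁴ = 32800/(4·5.67×10⁻⁸) = 1.446×10¹¹ K⁴.
T = (1.446×10¹¹)^(1/4).

T ≈ 617 K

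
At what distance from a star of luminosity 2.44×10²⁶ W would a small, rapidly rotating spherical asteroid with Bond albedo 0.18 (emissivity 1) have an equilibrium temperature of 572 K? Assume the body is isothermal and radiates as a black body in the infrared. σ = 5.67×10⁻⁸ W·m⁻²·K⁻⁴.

d ≈ 2.56×10¹⁰ m

For an isothermal black-emitting sphere, (1−a)S·πr² = σ·4πr²·T⁴ ⇒ S = 4σT⁴/(1−a).
S = 4·5.67×10⁻⁸·(572)⁴/0.820 = 29610 W/m².
Flux falls as S = L/(4πd²), so d = √(L/(4πS)) = √(2.44×10²⁶/(4π·29610)).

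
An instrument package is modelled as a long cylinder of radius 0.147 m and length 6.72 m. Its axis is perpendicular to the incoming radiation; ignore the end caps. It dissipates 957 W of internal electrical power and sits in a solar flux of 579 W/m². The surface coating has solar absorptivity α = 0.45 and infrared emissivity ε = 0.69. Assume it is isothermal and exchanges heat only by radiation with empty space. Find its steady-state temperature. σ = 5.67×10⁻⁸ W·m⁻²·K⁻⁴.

At steady state, absorbed solar power + internal power = radiated power.
Absorbed: α·S·A_cross = 0.45·579·1.976 = 514.8 W (cross-section 2rL).
Total input = 514.8 + 957 = 1472 W.
Radiated: εσ·A_surf·T⁴ with A_surf = 2πrL = 6.207 m².
T⁴ = 1472/(0.69·5.67×10⁻⁸·6.207) = 6.061×10⁹ K⁴.

T ≈ 279 K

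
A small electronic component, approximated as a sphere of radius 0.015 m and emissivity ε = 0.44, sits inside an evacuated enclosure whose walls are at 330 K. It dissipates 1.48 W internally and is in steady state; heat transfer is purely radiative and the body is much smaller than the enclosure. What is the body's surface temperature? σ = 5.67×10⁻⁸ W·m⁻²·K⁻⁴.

For a small grey body in a large enclosure, net radiated power = εσA(T⁴ − T_w⁴).
Steady state: P = εσA(T⁴ − T_w⁴) with A = 4πr² = 0.002827 m².
T⁴ = P/(εσA) + T_w⁴ = 1.48/(0.44·5.67×10⁻⁸·0.002827) + (330)⁴
    = 2.098×10¹⁰ + 1.186×10¹⁰ = 3.284×10¹⁰ K⁴.

T ≈ 426 K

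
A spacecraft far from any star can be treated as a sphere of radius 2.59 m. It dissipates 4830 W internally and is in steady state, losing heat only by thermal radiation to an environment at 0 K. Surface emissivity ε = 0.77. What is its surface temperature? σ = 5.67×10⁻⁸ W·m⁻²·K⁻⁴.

T ≈ 190 K

Steady state: internal power = radiated power, P = εσA T⁴.
Radiating area A = 4πr² = 84.30 m².
T⁴ = P/(εσA) = 4830/(0.77·5.67×10⁻⁸·84.30) = 1.312×10⁹ K⁴.
T = (1.312×10⁹)^(1/4).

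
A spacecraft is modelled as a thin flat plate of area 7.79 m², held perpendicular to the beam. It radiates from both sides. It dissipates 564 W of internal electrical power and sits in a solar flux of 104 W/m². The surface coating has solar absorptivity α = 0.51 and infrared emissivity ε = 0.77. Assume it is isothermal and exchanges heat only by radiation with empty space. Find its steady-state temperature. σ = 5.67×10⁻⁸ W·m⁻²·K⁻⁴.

T ≈ 195 K

At steady state, absorbed solar power + internal power = radiated power.
Absorbed: α·S·A_cross = 0.51·104·7.790 = 413.2 W (cross-section A).
Total input = 413.2 + 564 = 977.2 W.
Radiated: εσ·A_surf·T⁴ with A_surf = 2A = 15.58 m².
T⁴ = 977.2/(0.77·5.67×10⁻⁸·15.58) = 1.437×10⁹ K⁴.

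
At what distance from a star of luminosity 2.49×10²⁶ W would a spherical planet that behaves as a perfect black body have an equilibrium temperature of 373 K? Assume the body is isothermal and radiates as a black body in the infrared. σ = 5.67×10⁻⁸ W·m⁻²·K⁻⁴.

For an isothermal black-emitting sphere, (1−a)S·πr² = σ·4πr²·T⁴ ⇒ S = 4σT⁴/(1−a).
S = 4·5.67×10⁻⁸·(373)⁴/1.00 = 4390 W/m².
Flux falls as S = L/(4πd²), so d = √(L/(4πS)) = √(2.49×10²⁶/(4π·4390)).

d ≈ 6.72×10¹⁰ m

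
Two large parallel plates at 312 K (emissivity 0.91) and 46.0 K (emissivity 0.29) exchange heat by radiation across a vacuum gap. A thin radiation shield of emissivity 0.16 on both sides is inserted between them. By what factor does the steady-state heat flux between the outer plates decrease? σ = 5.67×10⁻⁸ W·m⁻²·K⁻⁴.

factor ≈ 4.24

Without shield: q₀ = σΔ(T⁴)/(1/ε₁+1/ε₂−1) with denominator 3.547.
With shield the two gaps are in series; the resistances add: (1/ε₁+1/ε_s−1)+(1/ε_s+1/ε₂−1) = 6.349+8.698 = 15.05.
Heat-flux ratio q₀/q = 15.05/3.547.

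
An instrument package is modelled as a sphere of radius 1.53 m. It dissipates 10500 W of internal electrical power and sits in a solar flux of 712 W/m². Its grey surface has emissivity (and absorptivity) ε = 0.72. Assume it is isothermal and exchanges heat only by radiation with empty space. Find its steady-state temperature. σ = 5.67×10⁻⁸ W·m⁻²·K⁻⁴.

At steady state, absorbed solar power + internal power = radiated power.
Absorbed: α·S·A_cross = 0.72·712·7.354 = 3770 W (cross-section πr²).
Total input = 3770 + 10500 = 14270 W.
Radiated: εσ·A_surf·T⁴ with A_surf = 4πr² = 29.42 m².
T⁴ = 14270/(0.72·5.67×10⁻⁸·29.42) = 1.188×10¹⁰ K⁴.

T ≈ 330 K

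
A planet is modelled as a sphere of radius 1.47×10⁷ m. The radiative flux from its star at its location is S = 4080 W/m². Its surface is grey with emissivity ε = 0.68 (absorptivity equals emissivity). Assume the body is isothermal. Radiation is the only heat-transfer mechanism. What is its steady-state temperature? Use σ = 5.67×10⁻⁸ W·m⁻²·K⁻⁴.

At equilibrium, absorbed power = emitted power.
Absorbing cross-section = πr² = 6.789×10¹⁴ m²; emitting surface = 4πr² = 2.715×10¹⁵ m² (ratio 4).
εS·A_cross = εσ·A_surf·T⁴  ⇒  T⁴ = S/(4σ)   (ε cancels).
T⁴ = 4080/(4·5.67×10⁻⁸) = 1.799×10¹⁰ K⁴.
T = (1.799×10¹⁰)^(1/4).

T ≈ 366 K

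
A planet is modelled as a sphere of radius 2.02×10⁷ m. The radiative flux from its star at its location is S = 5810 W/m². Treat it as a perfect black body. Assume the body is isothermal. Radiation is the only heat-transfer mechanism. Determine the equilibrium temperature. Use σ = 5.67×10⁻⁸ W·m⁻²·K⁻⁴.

T ≈ 400 K

At equilibrium, absorbed power = emitted power.
Absorbing cross-section = πr² = 1.282×10¹⁵ m²; emitting surface = 4πr² = 5.128×10¹⁵ m² (ratio 4).
S·A_cross = εσ·A_surf·T⁴  ⇒  T⁴ = S/(4σ).
T⁴ = 1.00·5810/(4·5.67×10⁻⁸) = 2.562×10¹⁰ K⁴.
T = (2.562×10¹⁰)^(1/4).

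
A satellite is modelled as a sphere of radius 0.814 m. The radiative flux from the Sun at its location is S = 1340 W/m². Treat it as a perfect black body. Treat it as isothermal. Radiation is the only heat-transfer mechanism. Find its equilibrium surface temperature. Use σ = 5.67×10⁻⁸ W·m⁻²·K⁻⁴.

At equilibrium, absorbed power = emitted power.
Absorbing cross-section = πr² = 2.082 m²; emitting surface = 4πr² = 8.326 m² (ratio 4).
S·A_cross = εσ·A_surf·T⁴  ⇒  T⁴ = S/(4σ).
T⁴ = 1.00·1340/(4·5.67×10⁻⁸) = 5.908×10⁹ K⁴.
T = (5.908×10⁹)^(1/4).

T ≈ 277 K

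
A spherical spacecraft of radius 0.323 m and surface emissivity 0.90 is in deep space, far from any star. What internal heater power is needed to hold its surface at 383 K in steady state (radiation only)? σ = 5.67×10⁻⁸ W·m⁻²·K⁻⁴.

P ≈ 1440 W

P = εσ·4πr²·T⁴.
4πr² = 1.311 m²; T⁴ = 2.152×10¹⁰ K⁴.
P = 0.90·5.67×10⁻⁸·1.311·2.152×10¹⁰.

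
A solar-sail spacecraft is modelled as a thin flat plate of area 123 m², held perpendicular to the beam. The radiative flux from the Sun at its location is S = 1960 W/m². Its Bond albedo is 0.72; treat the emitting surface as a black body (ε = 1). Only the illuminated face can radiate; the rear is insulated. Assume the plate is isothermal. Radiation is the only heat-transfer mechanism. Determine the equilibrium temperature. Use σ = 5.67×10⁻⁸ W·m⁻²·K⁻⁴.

At equilibrium, absorbed power = emitted power.
Absorbing cross-section = A = 123.0 m²; emitting surface = A = 123.0 m² (ratio 1).
(1−a)S·A_cross = εσ·A_surf·T⁴  ⇒  T⁴ = (1−a)S/(1σ).
T⁴ = 0.280·1960/(1·5.67×10⁻⁸) = 9.679×10⁹ K⁴.
T = (9.679×10⁹)^(1/4).

T ≈ 314 K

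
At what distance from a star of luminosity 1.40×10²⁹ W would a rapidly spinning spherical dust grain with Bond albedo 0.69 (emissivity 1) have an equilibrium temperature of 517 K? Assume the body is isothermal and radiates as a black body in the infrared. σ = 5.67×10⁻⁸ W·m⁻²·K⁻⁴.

d ≈ 4.62×10¹¹ m

For an isothermal black-emitting sphere, (1−a)S·πr² = σ·4πr²·T⁴ ⇒ S = 4σT⁴/(1−a).
S = 4·5.67×10⁻⁸·(517)⁴/0.310 = 52270 W/m².
Flux falls as S = L/(4πd²), so d = √(L/(4πS)) = √(1.40×10²⁹/(4π·52270)).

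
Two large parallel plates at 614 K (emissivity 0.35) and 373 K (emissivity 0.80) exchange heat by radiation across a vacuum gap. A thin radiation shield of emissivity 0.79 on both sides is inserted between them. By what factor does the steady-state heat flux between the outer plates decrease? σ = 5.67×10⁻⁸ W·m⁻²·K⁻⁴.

factor ≈ 1.49

Without shield: q₀ = σΔ(T⁴)/(1/ε₁+1/ε₂−1) with denominator 3.107.
With shield the two gaps are in series; the resistances add: (1/ε₁+1/ε_s−1)+(1/ε_s+1/ε₂−1) = 3.123+1.516 = 4.639.
Heat-flux ratio q₀/q = 4.639/3.107.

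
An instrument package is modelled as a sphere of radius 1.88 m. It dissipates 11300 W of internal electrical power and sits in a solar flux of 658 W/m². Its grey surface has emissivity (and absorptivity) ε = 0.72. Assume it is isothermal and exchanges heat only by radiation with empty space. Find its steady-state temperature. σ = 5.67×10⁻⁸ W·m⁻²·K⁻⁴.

T ≈ 309 K

At steady state, absorbed solar power + internal power = radiated power.
Absorbed: α·S·A_cross = 0.72·658·11.10 = 5260 W (cross-section πr²).
Total input = 5260 + 11300 = 16560 W.
Radiated: εσ·A_surf·T⁴ with A_surf = 4πr² = 44.41 m².
T⁴ = 16560/(0.72·5.67×10⁻⁸·44.41) = 9.133×10⁹ K⁴.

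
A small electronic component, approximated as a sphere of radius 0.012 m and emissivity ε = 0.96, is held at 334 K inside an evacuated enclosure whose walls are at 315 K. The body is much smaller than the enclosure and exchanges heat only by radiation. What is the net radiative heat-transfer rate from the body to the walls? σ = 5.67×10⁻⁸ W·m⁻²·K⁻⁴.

For a small grey body in a large enclosure: P_net = εσA(T_body⁴ − T_wall⁴).
A = 4πr² = 0.001810 m²; T_body⁴ − T_wall⁴ = 1.244×10¹⁰ − 9.846×10⁹ = 2.599×10⁹ K⁴.
|P_net| = 0.96·5.67×10⁻⁸·0.001810·2.599×10⁹.

P_net ≈ 0.256 W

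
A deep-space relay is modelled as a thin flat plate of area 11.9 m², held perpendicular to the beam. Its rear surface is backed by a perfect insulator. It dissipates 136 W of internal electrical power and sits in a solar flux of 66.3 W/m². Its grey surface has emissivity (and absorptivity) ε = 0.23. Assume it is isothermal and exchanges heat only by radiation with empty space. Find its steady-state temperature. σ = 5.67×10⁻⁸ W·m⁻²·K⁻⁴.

T ≈ 213 K

At steady state, absorbed solar power + internal power = radiated power.
Absorbed: α·S·A_cross = 0.23·66.3·11.90 = 181.5 W (cross-section A).
Total input = 181.5 + 136 = 317.5 W.
Radiated: εσ·A_surf·T⁴ with A_surf = A = 11.90 m².
T⁴ = 317.5/(0.23·5.67×10⁻⁸·11.90) = 2.046×10⁹ K⁴.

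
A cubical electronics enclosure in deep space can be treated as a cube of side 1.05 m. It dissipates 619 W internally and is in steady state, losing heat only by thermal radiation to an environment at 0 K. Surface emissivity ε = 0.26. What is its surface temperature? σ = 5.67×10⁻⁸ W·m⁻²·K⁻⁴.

T ≈ 282 K

Steady state: internal power = radiated power, P = εσA T⁴.
Radiating area A = 6L² = 6.615 m².
T⁴ = P/(εσA) = 619/(0.26·5.67×10⁻⁸·6.615) = 6.348×10⁹ K⁴.
T = (6.348×10⁹)^(1/4).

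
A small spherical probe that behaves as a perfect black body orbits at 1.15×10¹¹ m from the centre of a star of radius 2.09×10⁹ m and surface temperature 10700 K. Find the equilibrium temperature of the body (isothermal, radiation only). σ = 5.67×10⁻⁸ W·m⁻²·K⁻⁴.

The star's surface emits σT_*⁴; at distance d the flux is S = σT_*⁴(R_*/d)².
S = 5.67×10⁻⁸·(10700)⁴·(2.09×10⁹/1.15×10¹¹)² = 2.455×10⁵ W/m².
For an isothermal sphere T⁴ = (1−a)S/(4σ) = 1.082×10¹² K⁴.

T ≈ 1020 K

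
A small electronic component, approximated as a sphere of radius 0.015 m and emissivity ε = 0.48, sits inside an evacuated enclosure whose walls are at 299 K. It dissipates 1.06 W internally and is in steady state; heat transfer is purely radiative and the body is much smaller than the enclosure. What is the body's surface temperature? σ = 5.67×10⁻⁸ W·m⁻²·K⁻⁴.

For a small grey body in a large enclosure, net radiated power = εσA(T⁴ − T_w⁴).
Steady state: P = εσA(T⁴ − T_w⁴) with A = 4πr² = 0.002827 m².
T⁴ = P/(εσA) + T_w⁴ = 1.06/(0.48·5.67×10⁻⁸·0.002827) + (299)⁴
    = 1.377×10¹⁰ + 7.993×10⁹ = 2.177×10¹⁰ K⁴.

T ≈ 384 K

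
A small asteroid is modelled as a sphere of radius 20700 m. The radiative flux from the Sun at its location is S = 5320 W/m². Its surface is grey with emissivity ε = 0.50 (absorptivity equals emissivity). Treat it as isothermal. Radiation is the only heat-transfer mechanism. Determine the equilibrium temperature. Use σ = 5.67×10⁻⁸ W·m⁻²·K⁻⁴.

T ≈ 391 K

At equilibrium, absorbed power = emitted power.
Absorbing cross-section = πr² = 1.346×10⁹ m²; emitting surface = 4πr² = 5.385×10⁹ m² (ratio 4).
εS·A_cross = εσ·A_surf·T⁴  ⇒  T⁴ = S/(4σ)   (ε cancels).
T⁴ = 5320/(4·5.67×10⁻⁸) = 2.346×10¹⁰ K⁴.
T = (2.346×10¹⁰)^(1/4).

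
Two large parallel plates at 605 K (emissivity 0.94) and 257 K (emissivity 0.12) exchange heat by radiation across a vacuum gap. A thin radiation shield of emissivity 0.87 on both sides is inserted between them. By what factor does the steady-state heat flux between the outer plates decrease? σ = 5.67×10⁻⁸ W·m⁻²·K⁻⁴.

Without shield: q₀ = σΔ(T⁴)/(1/ε₁+1/ε₂−1) with denominator 8.397.
With shield the two gaps are in series; the resistances add: (1/ε₁+1/ε_s−1)+(1/ε_s+1/ε₂−1) = 1.213+8.483 = 9.696.
Heat-flux ratio q₀/q = 9.696/8.397.

factor ≈ 1.15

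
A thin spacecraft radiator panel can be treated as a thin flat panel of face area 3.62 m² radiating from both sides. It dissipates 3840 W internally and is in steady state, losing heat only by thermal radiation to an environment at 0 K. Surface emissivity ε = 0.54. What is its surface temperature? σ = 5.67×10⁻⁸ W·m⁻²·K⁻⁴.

Steady state: internal power = radiated power, P = εσA T⁴.
Radiating area A = 2·3.62 = 7.240 m².
T⁴ = P/(εσA) = 3840/(0.54·5.67×10⁻⁸·7.240) = 1.732×10¹⁰ K⁴.
T = (1.732×10¹⁰)^(1/4).

T ≈ 363 K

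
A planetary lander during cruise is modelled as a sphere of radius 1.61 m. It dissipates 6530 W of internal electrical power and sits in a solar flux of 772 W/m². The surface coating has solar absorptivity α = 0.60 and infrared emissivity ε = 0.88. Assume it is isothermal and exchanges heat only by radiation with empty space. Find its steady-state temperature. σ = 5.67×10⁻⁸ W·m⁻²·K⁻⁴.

At steady state, absorbed solar power + internal power = radiated power.
Absorbed: α·S·A_cross = 0.60·772·8.143 = 3772 W (cross-section πr²).
Total input = 3772 + 6530 = 10300 W.
Radiated: εσ·A_surf·T⁴ with A_surf = 4πr² = 32.57 m².
T⁴ = 10300/(0.88·5.67×10⁻⁸·32.57) = 6.339×10⁹ K⁴.

T ≈ 282 K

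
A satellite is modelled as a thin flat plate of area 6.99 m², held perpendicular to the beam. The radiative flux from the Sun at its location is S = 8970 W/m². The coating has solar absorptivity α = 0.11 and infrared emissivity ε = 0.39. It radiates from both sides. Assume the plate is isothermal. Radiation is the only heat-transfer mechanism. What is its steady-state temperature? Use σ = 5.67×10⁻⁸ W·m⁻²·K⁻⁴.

T ≈ 386 K

At equilibrium, absorbed power = emitted power.
Absorbing cross-section = A = 6.990 m²; emitting surface = 2A = 13.98 m² (ratio 2).
αS·A_cross = εσ·A_surf·T⁴  ⇒  T⁴ = αS/(ε·2σ).
T⁴ = 0.110·8970/(0.39·2·5.67×10⁻⁸) = 2.231×10¹⁰ K⁴.
T = (2.231×10¹⁰)^(1/4).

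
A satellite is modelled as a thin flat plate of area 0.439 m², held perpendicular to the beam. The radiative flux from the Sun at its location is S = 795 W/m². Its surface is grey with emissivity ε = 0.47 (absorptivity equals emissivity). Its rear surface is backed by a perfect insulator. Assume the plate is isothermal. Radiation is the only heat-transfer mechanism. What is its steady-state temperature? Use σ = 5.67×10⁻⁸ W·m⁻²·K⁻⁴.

At equilibrium, absorbed power = emitted power.
Absorbing cross-section = A = 0.4390 m²; emitting surface = A = 0.4390 m² (ratio 1).
εS·A_cross = εσ·A_surf·T⁴  ⇒  T⁴ = S/(1σ)   (ε cancels).
T⁴ = 795/(1·5.67×10⁻⁸) = 1.402×10¹⁰ K⁴.
T = (1.402×10¹⁰)^(1/4).

T ≈ 344 K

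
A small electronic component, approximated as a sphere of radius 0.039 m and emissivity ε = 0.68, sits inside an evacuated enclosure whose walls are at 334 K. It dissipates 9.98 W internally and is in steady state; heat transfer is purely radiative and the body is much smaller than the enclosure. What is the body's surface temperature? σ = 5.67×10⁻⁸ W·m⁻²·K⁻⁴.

T ≈ 402 K

For a small grey body in a large enclosure, net radiated power = εσA(T⁴ − T_w⁴).
Steady state: P = εσA(T⁴ − T_w⁴) with A = 4πr² = 0.01911 m².
T⁴ = P/(εσA) + T_w⁴ = 9.98/(0.68·5.67×10⁻⁸·0.01911) + (334)⁴
    = 1.354×10¹⁰ + 1.244×10¹⁰ = 2.599×10¹⁰ K⁴.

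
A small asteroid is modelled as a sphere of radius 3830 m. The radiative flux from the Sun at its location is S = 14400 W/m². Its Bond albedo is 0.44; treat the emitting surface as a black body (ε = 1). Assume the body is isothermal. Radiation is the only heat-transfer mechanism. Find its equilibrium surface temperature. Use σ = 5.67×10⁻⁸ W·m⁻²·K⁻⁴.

T ≈ 434 K

At equilibrium, absorbed power = emitted power.
Absorbing cross-section = πr² = 4.608×10⁷ m²; emitting surface = 4πr² = 1.843×10⁸ m² (ratio 4).
(1−a)S·A_cross = εσ·A_surf·T⁴  ⇒  T⁴ = (1−a)S/(4σ).
T⁴ = 0.560·14400/(4·5.67×10⁻⁸) = 3.556×10¹⁰ K⁴.
T = (3.556×10¹⁰)^(1/4).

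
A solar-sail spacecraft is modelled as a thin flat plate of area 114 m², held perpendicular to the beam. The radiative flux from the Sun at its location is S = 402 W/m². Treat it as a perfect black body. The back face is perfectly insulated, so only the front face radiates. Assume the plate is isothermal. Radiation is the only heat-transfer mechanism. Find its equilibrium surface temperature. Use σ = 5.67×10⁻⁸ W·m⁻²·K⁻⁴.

T ≈ 290 K

At equilibrium, absorbed power = emitted power.
Absorbing cross-section = A = 114.0 m²; emitting surface = A = 114.0 m² (ratio 1).
S·A_cross = εσ·A_surf·T⁴  ⇒  T⁴ = S/(1σ).
T⁴ = 1.00·402/(1·5.67×10⁻⁸) = 7.090×10⁹ K⁴.
T = (7.090×10⁹)^(1/4).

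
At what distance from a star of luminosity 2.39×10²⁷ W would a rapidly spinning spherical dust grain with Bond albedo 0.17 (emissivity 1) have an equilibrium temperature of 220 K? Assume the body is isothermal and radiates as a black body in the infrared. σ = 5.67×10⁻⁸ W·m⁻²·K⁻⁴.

For an isothermal black-emitting sphere, (1−a)S·πr² = σ·4πr²·T⁴ ⇒ S = 4σT⁴/(1−a).
S = 4·5.67×10⁻⁸·(220)⁴/0.830 = 640.1 W/m².
Flux falls as S = L/(4πd²), so d = √(L/(4πS)) = √(2.39×10²⁷/(4π·640.1)).

d ≈ 5.45×10¹¹ m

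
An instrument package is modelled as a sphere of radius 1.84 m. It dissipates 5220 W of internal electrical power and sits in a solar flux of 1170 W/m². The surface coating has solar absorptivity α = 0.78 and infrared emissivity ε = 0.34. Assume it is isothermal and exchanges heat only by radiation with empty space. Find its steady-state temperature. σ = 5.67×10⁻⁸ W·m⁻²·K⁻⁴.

At steady state, absorbed solar power + internal power = radiated power.
Absorbed: α·S·A_cross = 0.78·1170·10.64 = 9707 W (cross-section πr²).
Total input = 9707 + 5220 = 14930 W.
Radiated: εσ·A_surf·T⁴ with A_surf = 4πr² = 42.54 m².
T⁴ = 14930/(0.34·5.67×10⁻⁸·42.54) = 1.820×10¹⁰ K⁴.

T ≈ 367 K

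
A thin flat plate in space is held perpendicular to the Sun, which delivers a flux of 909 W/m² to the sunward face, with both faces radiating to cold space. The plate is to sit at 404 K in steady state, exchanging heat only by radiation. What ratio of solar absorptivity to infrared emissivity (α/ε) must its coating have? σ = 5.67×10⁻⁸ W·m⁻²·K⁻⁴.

α/ε ≈ 3.32

Balance: αS·A = εσ·2A·T⁴ ⇒ α/ε = 2σT⁴/S.
α/ε = 2·5.67×10⁻⁸·(404)⁴/909 = 2·5.67×10⁻⁸·2.664×10¹⁰/909.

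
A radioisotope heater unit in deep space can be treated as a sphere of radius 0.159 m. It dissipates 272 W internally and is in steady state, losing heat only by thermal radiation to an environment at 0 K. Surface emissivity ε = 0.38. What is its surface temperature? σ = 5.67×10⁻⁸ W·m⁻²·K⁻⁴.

T ≈ 446 K

Steady state: internal power = radiated power, P = εσA T⁴.
Radiating area A = 4πr² = 0.3177 m².
T⁴ = P/(εσA) = 272/(0.38·5.67×10⁻⁸·0.3177) = 3.974×10¹⁰ K⁴.
T = (3.974×10¹⁰)^(1/4).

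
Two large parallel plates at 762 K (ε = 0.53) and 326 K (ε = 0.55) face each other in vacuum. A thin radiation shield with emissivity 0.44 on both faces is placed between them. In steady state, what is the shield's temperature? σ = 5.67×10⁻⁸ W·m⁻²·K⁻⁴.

T_s ≈ 644 K

In steady state the net flux on the hot side equals that on the cold side.
σ(T₁⁴−T_s⁴)/D₁ = σ(T_s⁴−T₂⁴)/D₂, with D₁ = 1/ε₁+1/ε_s−1 = 3.160, D₂ = 1/ε_s+1/ε₂−1 = 3.091.
Solve for T_s⁴: T_s⁴ = (D₂·T₁⁴ + D₁·T₂⁴)/(D₁+D₂) = 1.724×10¹¹ K⁴.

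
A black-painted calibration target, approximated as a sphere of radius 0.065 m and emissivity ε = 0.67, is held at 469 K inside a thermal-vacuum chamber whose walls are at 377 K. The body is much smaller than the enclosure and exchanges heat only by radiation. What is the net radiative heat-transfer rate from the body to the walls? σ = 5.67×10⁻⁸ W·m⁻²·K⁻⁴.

For a small grey body in a large enclosure: P_net = εσA(T_body⁴ − T_wall⁴).
A = 4πr² = 0.05309 m²; T_body⁴ − T_wall⁴ = 4.838×10¹⁰ − 2.020×10¹⁰ = 2.818×10¹⁰ K⁴.
|P_net| = 0.67·5.67×10⁻⁸·0.05309·2.818×10¹⁰.

P_net ≈ 56.8 W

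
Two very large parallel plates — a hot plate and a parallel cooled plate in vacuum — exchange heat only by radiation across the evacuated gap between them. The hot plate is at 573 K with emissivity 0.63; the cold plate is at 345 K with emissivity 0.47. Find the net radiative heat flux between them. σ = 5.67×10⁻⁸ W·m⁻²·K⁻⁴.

q ≈ 1960 W/m²

For two infinite grey parallel plates, q = σ(T₁⁴ − T₂⁴)/(1/ε₁ + 1/ε₂ − 1).
T₁⁴ − T₂⁴ = 1.078×10¹¹ − 1.417×10¹⁰ = 9.363×10¹⁰ K⁴.
1/ε₁ + 1/ε₂ − 1 = 1.587 + 2.128 − 1 = 2.715.
q = 5.67×10⁻⁸ × 9.363×10¹⁰ / 2.715.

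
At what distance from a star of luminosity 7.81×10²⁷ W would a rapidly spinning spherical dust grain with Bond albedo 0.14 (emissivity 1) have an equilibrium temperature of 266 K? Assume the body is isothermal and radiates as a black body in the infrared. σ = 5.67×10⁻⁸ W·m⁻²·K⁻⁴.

For an isothermal black-emitting sphere, (1−a)S·πr² = σ·4πr²·T⁴ ⇒ S = 4σT⁴/(1−a).
S = 4·5.67×10⁻⁸·(266)⁴/0.860 = 1320 W/m².
Flux falls as S = L/(4πd²), so d = √(L/(4πS)) = √(7.81×10²⁷/(4π·1320)).

d ≈ 6.86×10¹¹ m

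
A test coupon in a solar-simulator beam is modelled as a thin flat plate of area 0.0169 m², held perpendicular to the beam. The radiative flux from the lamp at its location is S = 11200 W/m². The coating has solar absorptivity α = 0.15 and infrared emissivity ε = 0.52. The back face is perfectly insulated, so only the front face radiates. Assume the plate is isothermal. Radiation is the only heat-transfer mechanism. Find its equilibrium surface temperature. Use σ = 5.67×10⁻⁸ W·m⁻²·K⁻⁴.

At equilibrium, absorbed power = emitted power.
Absorbing cross-section = A = 0.01690 m²; emitting surface = A = 0.01690 m² (ratio 1).
αS·A_cross = εσ·A_surf·T⁴  ⇒  T⁴ = αS/(ε·1σ).
T⁴ = 0.150·11200/(0.52·1·5.67×10⁻⁸) = 5.698×10¹⁰ K⁴.
T = (5.698×10¹⁰)^(1/4).

T ≈ 489 K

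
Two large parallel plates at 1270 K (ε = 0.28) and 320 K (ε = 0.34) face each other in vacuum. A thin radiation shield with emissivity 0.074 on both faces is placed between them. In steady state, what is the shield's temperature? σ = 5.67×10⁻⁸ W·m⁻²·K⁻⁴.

T_s ≈ 1060 K

In steady state the net flux on the hot side equals that on the cold side.
σ(T₁⁴−T_s⁴)/D₁ = σ(T_s⁴−T₂⁴)/D₂, with D₁ = 1/ε₁+1/ε_s−1 = 16.08, D₂ = 1/ε_s+1/ε₂−1 = 15.45.
Solve for T_s⁴: T_s⁴ = (D₂·T₁⁴ + D₁·T₂⁴)/(D₁+D₂) = 1.280×10¹² K⁴.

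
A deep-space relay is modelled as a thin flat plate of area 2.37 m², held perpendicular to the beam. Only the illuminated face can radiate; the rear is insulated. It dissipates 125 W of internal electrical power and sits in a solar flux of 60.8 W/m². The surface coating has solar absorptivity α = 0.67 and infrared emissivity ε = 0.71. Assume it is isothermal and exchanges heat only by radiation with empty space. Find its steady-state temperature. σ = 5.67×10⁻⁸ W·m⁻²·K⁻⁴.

T ≈ 220 K

At steady state, absorbed solar power + internal power = radiated power.
Absorbed: α·S·A_cross = 0.67·60.8·2.370 = 96.54 W (cross-section A).
Total input = 96.54 + 125 = 221.5 W.
Radiated: εσ·A_surf·T⁴ with A_surf = A = 2.370 m².
T⁴ = 221.5/(0.71·5.67×10⁻⁸·2.370) = 2.322×10⁹ K⁴.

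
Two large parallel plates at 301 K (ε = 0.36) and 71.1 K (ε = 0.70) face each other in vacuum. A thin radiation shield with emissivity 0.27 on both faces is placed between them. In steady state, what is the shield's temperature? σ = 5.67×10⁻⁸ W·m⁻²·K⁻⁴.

In steady state the net flux on the hot side equals that on the cold side.
σ(T₁⁴−T_s⁴)/D₁ = σ(T_s⁴−T₂⁴)/D₂, with D₁ = 1/ε₁+1/ε_s−1 = 5.481, D₂ = 1/ε_s+1/ε₂−1 = 4.132.
Solve for T_s⁴: T_s⁴ = (D₂·T₁⁴ + D₁·T₂⁴)/(D₁+D₂) = 3.543×10⁹ K⁴.

T_s ≈ 244 K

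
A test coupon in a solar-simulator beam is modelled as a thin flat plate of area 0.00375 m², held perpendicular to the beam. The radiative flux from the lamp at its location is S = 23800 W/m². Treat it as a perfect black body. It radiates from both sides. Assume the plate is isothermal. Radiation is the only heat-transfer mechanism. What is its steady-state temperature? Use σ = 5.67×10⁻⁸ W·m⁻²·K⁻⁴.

At equilibrium, absorbed power = emitted power.
Absorbing cross-section = A = 0.003750 m²; emitting surface = 2A = 0.007500 m² (ratio 2).
S·A_cross = εσ·A_surf·T⁴  ⇒  T⁴ = S/(2σ).
T⁴ = 1.00·23800/(2·5.67×10⁻⁸) = 2.099×10¹¹ K⁴.
T = (2.099×10¹¹)^(1/4).

T ≈ 677 K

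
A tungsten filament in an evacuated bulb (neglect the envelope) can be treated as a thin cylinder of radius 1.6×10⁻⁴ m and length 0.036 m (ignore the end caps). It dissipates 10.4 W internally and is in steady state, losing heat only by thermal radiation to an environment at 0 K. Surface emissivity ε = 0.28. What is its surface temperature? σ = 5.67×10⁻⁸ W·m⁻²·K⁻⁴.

Steady state: internal power = radiated power, P = εσA T⁴.
Radiating area A = 2πrL = 3.619×10⁻⁵ m².
T⁴ = P/(εσA) = 10.4/(0.28·5.67×10⁻⁸·3.619×10⁻⁵) = 1.810×10¹³ K⁴.
T = (1.810×10¹³)^(1/4).

T ≈ 2060 K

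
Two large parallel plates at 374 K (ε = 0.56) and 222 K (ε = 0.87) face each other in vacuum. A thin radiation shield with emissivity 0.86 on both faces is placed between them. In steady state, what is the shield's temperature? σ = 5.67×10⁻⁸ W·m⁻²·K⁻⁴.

In steady state the net flux on the hot side equals that on the cold side.
σ(T₁⁴−T_s⁴)/D₁ = σ(T_s⁴−T₂⁴)/D₂, with D₁ = 1/ε₁+1/ε_s−1 = 1.949, D₂ = 1/ε_s+1/ε₂−1 = 1.312.
Solve for T_s⁴: T_s⁴ = (D₂·T₁⁴ + D₁·T₂⁴)/(D₁+D₂) = 9.325×10⁹ K⁴.

T_s ≈ 311 K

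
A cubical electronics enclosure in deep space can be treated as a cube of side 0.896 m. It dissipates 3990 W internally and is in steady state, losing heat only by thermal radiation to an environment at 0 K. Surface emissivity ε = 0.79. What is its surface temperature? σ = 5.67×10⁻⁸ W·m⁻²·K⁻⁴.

Steady state: internal power = radiated power, P = εσA T⁴.
Radiating area A = 6L² = 4.817 m².
T⁴ = P/(εσA) = 3990/(0.79·5.67×10⁻⁸·4.817) = 1.849×10¹⁰ K⁴.
T = (1.849×10¹⁰)^(1/4).

T ≈ 369 K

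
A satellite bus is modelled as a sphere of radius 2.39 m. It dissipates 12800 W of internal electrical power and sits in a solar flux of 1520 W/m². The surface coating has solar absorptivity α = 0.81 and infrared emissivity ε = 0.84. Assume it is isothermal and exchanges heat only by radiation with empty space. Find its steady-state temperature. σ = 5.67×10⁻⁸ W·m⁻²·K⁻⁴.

At steady state, absorbed solar power + internal power = radiated power.
Absorbed: α·S·A_cross = 0.81·1520·17.95 = 22090 W (cross-section πr²).
Total input = 22090 + 12800 = 34890 W.
Radiated: εσ·A_surf·T⁴ with A_surf = 4πr² = 71.78 m².
T⁴ = 34890/(0.84·5.67×10⁻⁸·71.78) = 1.021×10¹⁰ K⁴.

T ≈ 318 K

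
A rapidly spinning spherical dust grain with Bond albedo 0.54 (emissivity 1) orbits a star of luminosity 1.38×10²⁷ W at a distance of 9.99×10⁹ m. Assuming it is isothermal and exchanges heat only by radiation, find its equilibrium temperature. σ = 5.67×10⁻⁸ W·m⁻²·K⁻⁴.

T ≈ 1220 K

First find the stellar flux at distance d: S = L/(4πd²) = 1.38×10²⁷/(4π·(9.99×10⁹)²) = 1.100×10⁶ W/m².
For an isothermal sphere, absorbed (1−a)S·πr² = emitted σ·4πr²·T⁴, so T⁴ = (1−a)S/(4σ).
T⁴ = 0.460·1.100×10⁶/(4·5.67×10⁻⁸) = 2.232×10¹² K⁴.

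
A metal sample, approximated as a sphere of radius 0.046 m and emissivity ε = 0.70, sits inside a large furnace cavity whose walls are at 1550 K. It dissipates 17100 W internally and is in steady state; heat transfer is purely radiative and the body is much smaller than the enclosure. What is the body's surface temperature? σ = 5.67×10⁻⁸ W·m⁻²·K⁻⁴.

T ≈ 2170 K

For a small grey body in a large enclosure, net radiated power = εσA(T⁴ − T_w⁴).
Steady state: P = εσA(T⁴ − T_w⁴) with A = 4πr² = 0.02659 m².
T⁴ = P/(εσA) + T_w⁴ = 17100/(0.70·5.67×10⁻⁸·0.02659) + (1550)⁴
    = 1.620×10¹³ + 5.772×10¹² = 2.197×10¹³ K⁴.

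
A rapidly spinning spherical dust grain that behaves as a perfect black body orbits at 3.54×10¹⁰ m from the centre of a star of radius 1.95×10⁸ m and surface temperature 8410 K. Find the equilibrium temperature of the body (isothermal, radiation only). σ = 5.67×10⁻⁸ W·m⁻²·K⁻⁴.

T ≈ 441 K

The star's surface emits σT_*⁴; at distance d the flux is S = σT_*⁴(R_*/d)².
S = 5.67×10⁻⁸·(8410)⁴·(1.95×10⁸/3.54×10¹⁰)² = 8607 W/m².
For an isothermal sphere T⁴ = (1−a)S/(4σ) = 3.795×10¹⁰ K⁴.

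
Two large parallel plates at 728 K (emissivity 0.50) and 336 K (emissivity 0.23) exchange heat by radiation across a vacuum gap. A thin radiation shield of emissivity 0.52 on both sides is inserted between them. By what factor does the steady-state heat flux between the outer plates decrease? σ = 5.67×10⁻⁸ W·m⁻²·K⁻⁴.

Without shield: q₀ = σΔ(T⁴)/(1/ε₁+1/ε₂−1) with denominator 5.348.
With shield the two gaps are in series; the resistances add: (1/ε₁+1/ε_s−1)+(1/ε_s+1/ε₂−1) = 2.923+5.271 = 8.194.
Heat-flux ratio q₀/q = 8.194/5.348.

factor ≈ 1.53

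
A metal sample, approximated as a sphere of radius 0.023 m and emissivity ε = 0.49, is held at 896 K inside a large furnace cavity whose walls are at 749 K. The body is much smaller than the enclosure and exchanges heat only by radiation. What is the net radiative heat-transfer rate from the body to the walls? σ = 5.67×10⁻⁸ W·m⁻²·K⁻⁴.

For a small grey body in a large enclosure: P_net = εσA(T_body⁴ − T_wall⁴).
A = 4πr² = 0.006648 m²; T_body⁴ − T_wall⁴ = 6.445×10¹¹ − 3.147×10¹¹ = 3.298×10¹¹ K⁴.
|P_net| = 0.49·5.67×10⁻⁸·0.006648·3.298×10¹¹.

P_net ≈ 60.9 W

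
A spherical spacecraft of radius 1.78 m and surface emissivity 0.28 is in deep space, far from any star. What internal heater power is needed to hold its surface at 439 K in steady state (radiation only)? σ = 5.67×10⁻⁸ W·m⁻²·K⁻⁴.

P = εσ·4πr²·T⁴.
4πr² = 39.82 m²; T⁴ = 3.714×10¹⁰ K⁴.
P = 0.28·5.67×10⁻⁸·39.82·3.714×10¹⁰.

P ≈ 23500 W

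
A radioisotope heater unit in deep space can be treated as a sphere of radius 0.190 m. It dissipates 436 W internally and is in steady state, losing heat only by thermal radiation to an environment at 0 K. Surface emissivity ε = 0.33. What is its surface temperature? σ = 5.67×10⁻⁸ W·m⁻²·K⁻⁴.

T ≈ 476 K

Steady state: internal power = radiated power, P = εσA T⁴.
Radiating area A = 4πr² = 0.4536 m².
T⁴ = P/(εσA) = 436/(0.33·5.67×10⁻⁸·0.4536) = 5.137×10¹⁰ K⁴.
T = (5.137×10¹⁰)^(1/4).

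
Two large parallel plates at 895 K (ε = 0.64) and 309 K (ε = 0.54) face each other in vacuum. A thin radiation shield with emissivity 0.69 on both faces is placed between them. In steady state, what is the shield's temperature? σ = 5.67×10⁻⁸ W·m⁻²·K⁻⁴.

T_s ≈ 767 K

In steady state the net flux on the hot side equals that on the cold side.
σ(T₁⁴−T_s⁴)/D₁ = σ(T_s⁴−T₂⁴)/D₂, with D₁ = 1/ε₁+1/ε_s−1 = 2.012, D₂ = 1/ε_s+1/ε₂−1 = 2.301.
Solve for T_s⁴: T_s⁴ = (D₂·T₁⁴ + D₁·T₂⁴)/(D₁+D₂) = 3.466×10¹¹ K⁴.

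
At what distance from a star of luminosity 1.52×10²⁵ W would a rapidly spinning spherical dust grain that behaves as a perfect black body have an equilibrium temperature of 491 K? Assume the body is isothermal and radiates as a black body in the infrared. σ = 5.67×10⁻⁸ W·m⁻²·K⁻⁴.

For an isothermal black-emitting sphere, (1−a)S·πr² = σ·4πr²·T⁴ ⇒ S = 4σT⁴/(1−a).
S = 4·5.67×10⁻⁸·(491)⁴/1.00 = 13180 W/m².
Flux falls as S = L/(4πd²), so d = √(L/(4πS)) = √(1.52×10²⁵/(4π·13180)).

d ≈ 9.58×10⁹ m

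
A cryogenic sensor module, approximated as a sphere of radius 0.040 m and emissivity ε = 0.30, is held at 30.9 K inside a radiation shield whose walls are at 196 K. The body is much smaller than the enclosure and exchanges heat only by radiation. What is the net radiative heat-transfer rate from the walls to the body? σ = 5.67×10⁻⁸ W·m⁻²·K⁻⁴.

For a small grey body in a large enclosure: P_net = εσA(T_body⁴ − T_wall⁴).
A = 4πr² = 0.02011 m²; T_body⁴ − T_wall⁴ = 9.117×10⁵ − 1.476×10⁹ = -1.475×10⁹ K⁴.
|P_net| = 0.30·5.67×10⁻⁸·0.02011·1.475×10⁹.

P_net ≈ 0.504 W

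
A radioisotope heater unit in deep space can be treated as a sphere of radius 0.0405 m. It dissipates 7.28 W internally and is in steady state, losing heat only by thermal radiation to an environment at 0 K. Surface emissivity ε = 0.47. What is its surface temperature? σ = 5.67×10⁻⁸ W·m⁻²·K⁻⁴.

Steady state: internal power = radiated power, P = εσA T⁴.
Radiating area A = 4πr² = 0.02061 m².
T⁴ = P/(εσA) = 7.28/(0.47·5.67×10⁻⁸·0.02061) = 1.325×10¹⁰ K⁴.
T = (1.325×10¹⁰)^(1/4).

T ≈ 339 K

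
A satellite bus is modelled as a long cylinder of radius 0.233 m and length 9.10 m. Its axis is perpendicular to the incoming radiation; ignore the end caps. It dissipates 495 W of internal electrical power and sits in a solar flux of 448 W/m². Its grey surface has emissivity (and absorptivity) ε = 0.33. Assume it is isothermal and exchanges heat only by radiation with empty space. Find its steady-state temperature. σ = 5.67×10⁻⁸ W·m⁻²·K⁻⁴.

At steady state, absorbed solar power + internal power = radiated power.
Absorbed: α·S·A_cross = 0.33·448·4.241 = 626.9 W (cross-section 2rL).
Total input = 626.9 + 495 = 1122 W.
Radiated: εσ·A_surf·T⁴ with A_surf = 2πrL = 13.32 m².
T⁴ = 1122/(0.33·5.67×10⁻⁸·13.32) = 4.501×10⁹ K⁴.

T ≈ 259 K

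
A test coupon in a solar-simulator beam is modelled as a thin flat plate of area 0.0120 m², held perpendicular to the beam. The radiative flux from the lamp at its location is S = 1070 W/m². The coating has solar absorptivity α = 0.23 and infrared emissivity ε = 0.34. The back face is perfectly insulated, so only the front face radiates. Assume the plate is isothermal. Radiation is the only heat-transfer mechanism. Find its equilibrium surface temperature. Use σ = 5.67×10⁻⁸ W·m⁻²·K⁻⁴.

At equilibrium, absorbed power = emitted power.
Absorbing cross-section = A = 0.01200 m²; emitting surface = A = 0.01200 m² (ratio 1).
αS·A_cross = εσ·A_surf·T⁴  ⇒  T⁴ = αS/(ε·1σ).
T⁴ = 0.230·1070/(0.34·1·5.67×10⁻⁸) = 1.277×10¹⁰ K⁴.
T = (1.277×10¹⁰)^(1/4).

T ≈ 336 K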